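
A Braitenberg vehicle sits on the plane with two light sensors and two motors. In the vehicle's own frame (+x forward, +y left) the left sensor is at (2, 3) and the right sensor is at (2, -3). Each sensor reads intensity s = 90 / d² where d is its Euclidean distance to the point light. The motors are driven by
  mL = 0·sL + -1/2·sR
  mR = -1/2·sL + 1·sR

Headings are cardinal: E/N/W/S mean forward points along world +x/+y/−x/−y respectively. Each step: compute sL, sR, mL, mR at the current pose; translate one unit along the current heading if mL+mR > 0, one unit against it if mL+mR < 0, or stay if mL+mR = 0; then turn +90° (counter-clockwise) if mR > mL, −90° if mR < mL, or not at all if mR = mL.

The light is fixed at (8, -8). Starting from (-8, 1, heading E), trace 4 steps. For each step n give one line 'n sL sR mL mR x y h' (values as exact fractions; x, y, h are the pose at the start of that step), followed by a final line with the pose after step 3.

0 9/34 45/116 -45/232 126/493 -8 1 E
1 18/89 18/53 -9/53 1125/4717 -7 1 N
2 45/169 45/229 -45/458 4905/77402 -7 2 W
3 18/37 90/353 -45/353 153/13061 -6 2 S
final -6 3 E

n=0: pose=(-8,1,E); sL=9/34, sR=45/116; mL=-45/232, mR=126/493; mL+mR=243/3944 → advance +1; mR−mL=1773/3944 → turn +1·90°
n=1: pose=(-7,1,N); sL=18/89, sR=18/53; mL=-9/53, mR=1125/4717; mL+mR=324/4717 → advance +1; mR−mL=1926/4717 → turn +1·90°
n=2: pose=(-7,2,W); sL=45/169, sR=45/229; mL=-45/458, mR=4905/77402; mL+mR=-1350/38701 → advance -1; mR−mL=6255/38701 → turn +1·90°
n=3: pose=(-6,2,S); sL=18/37, sR=90/353; mL=-45/353, mR=153/13061; mL+mR=-1512/13061 → advance -1; mR−mL=1818/13061 → turn +1·90°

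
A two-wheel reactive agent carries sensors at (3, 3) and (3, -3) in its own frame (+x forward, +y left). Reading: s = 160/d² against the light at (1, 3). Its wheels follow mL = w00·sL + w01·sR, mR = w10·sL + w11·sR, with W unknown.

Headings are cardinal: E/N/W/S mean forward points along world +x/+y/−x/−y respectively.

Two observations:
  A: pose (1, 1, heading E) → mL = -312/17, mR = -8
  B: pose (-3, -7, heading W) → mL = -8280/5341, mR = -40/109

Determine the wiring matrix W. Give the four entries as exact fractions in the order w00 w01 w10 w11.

-1 -1/2 -1/2 0

obs A: pose=(1,1,E) → sL=16, sR=80/17, mL=-312/17, mR=-8
obs B: pose=(-3,-7,W) → sL=80/109, sR=80/49, mL=-8280/5341, mR=-40/109
sensor matrix S = [[16, 80/17], [80/109, 80/49]]; det S = 2058240/90797
solve [mL_A; mL_B] = S·[w00; w01] and [mR_A; mR_B] = S·[w10; w11]:
  w00 = -1, w01 = -1/2, w10 = -1/2, w11 = 0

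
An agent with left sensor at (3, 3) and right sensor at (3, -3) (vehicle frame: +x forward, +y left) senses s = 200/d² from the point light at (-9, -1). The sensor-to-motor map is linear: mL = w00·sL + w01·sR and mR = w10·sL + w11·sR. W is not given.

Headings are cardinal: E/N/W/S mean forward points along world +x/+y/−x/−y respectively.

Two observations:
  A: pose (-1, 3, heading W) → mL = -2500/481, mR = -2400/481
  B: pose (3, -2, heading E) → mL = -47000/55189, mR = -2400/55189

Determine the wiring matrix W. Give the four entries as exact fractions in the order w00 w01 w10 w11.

-1/2 -1/2 -1 1

obs A: pose=(-1,3,W) → sL=100/13, sR=100/37, mL=-2500/481, mR=-2400/481
obs B: pose=(3,-2,E) → sL=200/229, sR=200/241, mL=-47000/55189, mR=-2400/55189
sensor matrix S = [[100/13, 100/37], [200/229, 200/241]]; det S = 106800000/26545909
solve [mL_A; mL_B] = S·[w00; w01] and [mR_A; mR_B] = S·[w10; w11]:
  w00 = -1/2, w01 = -1/2, w10 = -1, w11 = 1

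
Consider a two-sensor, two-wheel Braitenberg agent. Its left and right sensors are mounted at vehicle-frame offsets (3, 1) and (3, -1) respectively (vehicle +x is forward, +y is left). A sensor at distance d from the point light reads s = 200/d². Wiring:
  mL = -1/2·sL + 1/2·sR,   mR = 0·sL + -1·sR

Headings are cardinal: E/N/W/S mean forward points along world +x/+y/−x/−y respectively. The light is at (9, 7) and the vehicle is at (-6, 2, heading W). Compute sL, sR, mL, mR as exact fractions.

left sensor world pos  = (-9, 1); dL² = 360
right sensor world pos = (-9, 3); dR² = 340
sL = 200/360 = 5/9
sR = 200/340 = 10/17
mL = -1/2·sL + 1/2·sR = 5/306
mR = 0·sL + -1·sR = -10/17

5/9 10/17 5/306 -10/17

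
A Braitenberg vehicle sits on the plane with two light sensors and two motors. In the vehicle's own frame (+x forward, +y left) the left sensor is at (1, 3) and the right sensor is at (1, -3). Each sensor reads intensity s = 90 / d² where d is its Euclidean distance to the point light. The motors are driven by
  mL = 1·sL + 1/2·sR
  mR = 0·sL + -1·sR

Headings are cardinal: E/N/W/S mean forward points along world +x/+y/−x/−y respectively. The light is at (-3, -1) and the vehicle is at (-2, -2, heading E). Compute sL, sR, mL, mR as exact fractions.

left sensor world pos  = (-1, 1); dL² = 8
right sensor world pos = (-1, -5); dR² = 20
sL = 90/8 = 45/4
sR = 90/20 = 9/2
mL = 1·sL + 1/2·sR = 27/2
mR = 0·sL + -1·sR = -9/2

45/4 9/2 27/2 -9/2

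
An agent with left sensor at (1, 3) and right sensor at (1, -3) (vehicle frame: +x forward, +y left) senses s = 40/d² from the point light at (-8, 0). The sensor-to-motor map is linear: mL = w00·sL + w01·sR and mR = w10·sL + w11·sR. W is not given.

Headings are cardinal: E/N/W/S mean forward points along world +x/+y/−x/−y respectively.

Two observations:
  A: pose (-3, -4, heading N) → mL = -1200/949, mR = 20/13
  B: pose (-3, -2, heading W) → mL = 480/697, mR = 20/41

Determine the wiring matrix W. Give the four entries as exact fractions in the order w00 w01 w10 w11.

obs A: pose=(-3,-4,N) → sL=40/13, sR=40/73, mL=-1200/949, mR=20/13
obs B: pose=(-3,-2,W) → sL=40/41, sR=40/17, mL=480/697, mR=20/41
sensor matrix S = [[40/13, 40/73], [40/41, 40/17]]; det S = 4435200/661453
solve [mL_A; mL_B] = S·[w00; w01] and [mR_A; mR_B] = S·[w10; w11]:
  w00 = -1/2, w01 = 1/2, w10 = 1/2, w11 = 0

-1/2 1/2 1/2 0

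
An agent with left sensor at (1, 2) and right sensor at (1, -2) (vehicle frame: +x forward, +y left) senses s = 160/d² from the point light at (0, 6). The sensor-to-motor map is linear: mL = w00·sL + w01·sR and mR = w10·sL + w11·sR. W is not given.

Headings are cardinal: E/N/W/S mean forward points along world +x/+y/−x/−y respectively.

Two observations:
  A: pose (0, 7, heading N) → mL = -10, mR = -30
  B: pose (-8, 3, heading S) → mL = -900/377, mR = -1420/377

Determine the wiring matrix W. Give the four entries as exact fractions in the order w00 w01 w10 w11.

obs A: pose=(0,7,N) → sL=20, sR=20, mL=-10, mR=-30
obs B: pose=(-8,3,S) → sL=40/13, sR=40/29, mL=-900/377, mR=-1420/377
sensor matrix S = [[20, 20], [40/13, 40/29]]; det S = -12800/377
solve [mL_A; mL_B] = S·[w00; w01] and [mR_A; mR_B] = S·[w10; w11]:
  w00 = -1, w01 = 1/2, w10 = -1, w11 = -1/2

-1 1/2 -1 -1/2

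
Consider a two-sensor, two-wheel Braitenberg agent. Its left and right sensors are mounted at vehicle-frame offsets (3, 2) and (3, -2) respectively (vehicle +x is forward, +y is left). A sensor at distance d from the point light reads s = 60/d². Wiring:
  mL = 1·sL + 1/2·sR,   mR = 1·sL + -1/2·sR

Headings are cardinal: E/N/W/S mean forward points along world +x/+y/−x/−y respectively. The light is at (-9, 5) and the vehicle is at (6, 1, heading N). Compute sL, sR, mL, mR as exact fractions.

6/17 6/29 225/493 123/493

left sensor world pos  = (4, 4); dL² = 170
right sensor world pos = (8, 4); dR² = 290
sL = 60/170 = 6/17
sR = 60/290 = 6/29
mL = 1·sL + 1/2·sR = 225/493
mR = 1·sL + -1/2·sR = 123/493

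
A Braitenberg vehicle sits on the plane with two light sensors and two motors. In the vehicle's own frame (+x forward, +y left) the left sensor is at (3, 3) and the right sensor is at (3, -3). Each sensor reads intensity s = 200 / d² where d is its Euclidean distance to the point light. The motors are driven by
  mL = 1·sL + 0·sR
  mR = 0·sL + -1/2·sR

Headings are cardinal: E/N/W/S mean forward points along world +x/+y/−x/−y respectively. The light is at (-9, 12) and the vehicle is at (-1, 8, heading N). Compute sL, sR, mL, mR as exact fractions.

100/13 100/61 100/13 -50/61

left sensor world pos  = (-4, 11); dL² = 26
right sensor world pos = (2, 11); dR² = 122
sL = 200/26 = 100/13
sR = 200/122 = 100/61
mL = 1·sL + 0·sR = 100/13
mR = 0·sL + -1/2·sR = -50/61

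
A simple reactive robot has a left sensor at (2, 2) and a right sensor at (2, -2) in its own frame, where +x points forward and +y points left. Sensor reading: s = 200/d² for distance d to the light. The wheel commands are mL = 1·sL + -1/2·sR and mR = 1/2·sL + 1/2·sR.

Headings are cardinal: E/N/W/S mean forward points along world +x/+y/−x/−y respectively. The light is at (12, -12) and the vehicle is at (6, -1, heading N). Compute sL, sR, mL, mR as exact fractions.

left sensor world pos  = (4, 1); dL² = 233
right sensor world pos = (8, 1); dR² = 185
sL = 200/233 = 200/233
sR = 200/185 = 40/37
mL = 1·sL + -1/2·sR = 2740/8621
mR = 1/2·sL + 1/2·sR = 8360/8621

200/233 40/37 2740/8621 8360/8621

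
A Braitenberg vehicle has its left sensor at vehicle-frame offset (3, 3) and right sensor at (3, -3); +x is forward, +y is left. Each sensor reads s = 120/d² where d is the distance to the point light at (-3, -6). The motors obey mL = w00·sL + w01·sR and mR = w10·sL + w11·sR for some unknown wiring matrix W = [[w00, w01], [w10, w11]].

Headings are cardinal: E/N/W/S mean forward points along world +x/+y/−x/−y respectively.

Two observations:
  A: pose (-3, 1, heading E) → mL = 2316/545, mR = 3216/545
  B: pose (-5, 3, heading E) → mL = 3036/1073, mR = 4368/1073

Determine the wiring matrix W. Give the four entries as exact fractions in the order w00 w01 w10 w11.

-1/2 1 1 1

obs A: pose=(-3,1,E) → sL=120/109, sR=24/5, mL=2316/545, mR=3216/545
obs B: pose=(-5,3,E) → sL=24/29, sR=120/37, mL=3036/1073, mR=4368/1073
sensor matrix S = [[120/109, 24/5], [24/29, 120/37]]; det S = -235008/584785
solve [mL_A; mL_B] = S·[w00; w01] and [mR_A; mR_B] = S·[w10; w11]:
  w00 = -1/2, w01 = 1, w10 = 1, w11 = 1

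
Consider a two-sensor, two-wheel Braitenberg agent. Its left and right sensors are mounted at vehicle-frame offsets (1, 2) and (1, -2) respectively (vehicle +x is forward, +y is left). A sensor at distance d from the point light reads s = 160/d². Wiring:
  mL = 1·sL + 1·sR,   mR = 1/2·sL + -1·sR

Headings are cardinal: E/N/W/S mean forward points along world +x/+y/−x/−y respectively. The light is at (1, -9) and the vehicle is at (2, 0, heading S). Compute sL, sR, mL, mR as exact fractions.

left sensor world pos  = (4, -1); dL² = 73
right sensor world pos = (0, -1); dR² = 65
sL = 160/73 = 160/73
sR = 160/65 = 32/13
mL = 1·sL + 1·sR = 4416/949
mR = 1/2·sL + -1·sR = -1296/949

160/73 32/13 4416/949 -1296/949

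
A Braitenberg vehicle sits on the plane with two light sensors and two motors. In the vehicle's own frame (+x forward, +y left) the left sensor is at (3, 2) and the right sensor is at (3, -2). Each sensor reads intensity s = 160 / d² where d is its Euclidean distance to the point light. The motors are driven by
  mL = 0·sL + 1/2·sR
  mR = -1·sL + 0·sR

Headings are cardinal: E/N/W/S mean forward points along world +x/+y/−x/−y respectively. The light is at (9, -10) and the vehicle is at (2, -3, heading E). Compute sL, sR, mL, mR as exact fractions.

left sensor world pos  = (5, -1); dL² = 97
right sensor world pos = (5, -5); dR² = 41
sL = 160/97 = 160/97
sR = 160/41 = 160/41
mL = 0·sL + 1/2·sR = 80/41
mR = -1·sL + 0·sR = -160/97

160/97 160/41 80/41 -160/97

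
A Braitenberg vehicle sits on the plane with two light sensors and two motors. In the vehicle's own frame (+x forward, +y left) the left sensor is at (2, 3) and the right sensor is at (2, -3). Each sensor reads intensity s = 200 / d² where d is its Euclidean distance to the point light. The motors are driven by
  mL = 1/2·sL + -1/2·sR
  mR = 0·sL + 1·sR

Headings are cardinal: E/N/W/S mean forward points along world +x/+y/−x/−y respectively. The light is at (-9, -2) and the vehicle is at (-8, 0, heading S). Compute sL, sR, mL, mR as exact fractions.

left sensor world pos  = (-5, -2); dL² = 16
right sensor world pos = (-11, -2); dR² = 4
sL = 200/16 = 25/2
sR = 200/4 = 50
mL = 1/2·sL + -1/2·sR = -75/4
mR = 0·sL + 1·sR = 50

25/2 50 -75/4 50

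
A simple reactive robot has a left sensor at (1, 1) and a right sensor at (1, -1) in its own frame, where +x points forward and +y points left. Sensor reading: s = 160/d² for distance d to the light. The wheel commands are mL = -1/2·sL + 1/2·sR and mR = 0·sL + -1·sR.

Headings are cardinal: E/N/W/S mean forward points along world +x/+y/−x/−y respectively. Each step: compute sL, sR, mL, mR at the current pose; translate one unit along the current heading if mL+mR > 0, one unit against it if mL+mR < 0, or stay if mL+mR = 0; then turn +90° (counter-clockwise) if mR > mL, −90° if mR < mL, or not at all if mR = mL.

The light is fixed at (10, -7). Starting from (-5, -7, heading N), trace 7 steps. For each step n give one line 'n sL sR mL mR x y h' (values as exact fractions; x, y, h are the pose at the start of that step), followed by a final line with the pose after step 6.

n=0: pose=(-5,-7,N); sL=160/257, sR=160/197; mL=4800/50629, mR=-160/197; mL+mR=-36320/50629 → advance -1; mR−mL=-45920/50629 → turn -1·90°
n=1: pose=(-5,-8,E); sL=40/49, sR=4/5; mL=-2/245, mR=-4/5; mL+mR=-198/245 → advance -1; mR−mL=-194/245 → turn -1·90°
n=2: pose=(-6,-8,S); sL=160/229, sR=160/293; mL=-5120/67097, mR=-160/293; mL+mR=-41760/67097 → advance -1; mR−mL=-31520/67097 → turn -1·90°
n=3: pose=(-6,-7,W); sL=16/29, sR=16/29; mL=0, mR=-16/29; mL+mR=-16/29 → advance -1; mR−mL=-16/29 → turn -1·90°
n=4: pose=(-5,-7,N); sL=160/257, sR=160/197; mL=4800/50629, mR=-160/197; mL+mR=-36320/50629 → advance -1; mR−mL=-45920/50629 → turn -1·90°
n=5: pose=(-5,-8,E); sL=40/49, sR=4/5; mL=-2/245, mR=-4/5; mL+mR=-198/245 → advance -1; mR−mL=-194/245 → turn -1·90°
n=6: pose=(-6,-8,S); sL=160/229, sR=160/293; mL=-5120/67097, mR=-160/293; mL+mR=-41760/67097 → advance -1; mR−mL=-31520/67097 → turn -1·90°

0 160/257 160/197 4800/50629 -160/197 -5 -7 N
1 40/49 4/5 -2/245 -4/5 -5 -8 E
2 160/229 160/293 -5120/67097 -160/293 -6 -8 S
3 16/29 16/29 0 -16/29 -6 -7 W
4 160/257 160/197 4800/50629 -160/197 -5 -7 N
5 40/49 4/5 -2/245 -4/5 -5 -8 E
6 160/229 160/293 -5120/67097 -160/293 -6 -8 S
final -6 -7 W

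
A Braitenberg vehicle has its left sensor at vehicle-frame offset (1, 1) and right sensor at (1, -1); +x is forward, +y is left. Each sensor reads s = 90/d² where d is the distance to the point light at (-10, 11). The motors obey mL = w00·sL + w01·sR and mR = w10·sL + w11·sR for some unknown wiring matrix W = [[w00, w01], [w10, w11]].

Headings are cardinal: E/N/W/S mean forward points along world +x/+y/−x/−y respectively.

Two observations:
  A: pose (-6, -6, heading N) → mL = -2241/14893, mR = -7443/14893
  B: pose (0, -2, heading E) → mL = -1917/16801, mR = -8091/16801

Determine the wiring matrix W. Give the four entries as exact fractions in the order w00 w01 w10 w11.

1/2 -1 -1 -1/2

obs A: pose=(-6,-6,N) → sL=18/53, sR=90/281, mL=-2241/14893, mR=-7443/14893
obs B: pose=(0,-2,E) → sL=18/53, sR=90/317, mL=-1917/16801, mR=-8091/16801
sensor matrix S = [[18/53, 90/281], [18/53, 90/317]]; det S = -58320/4721081
solve [mL_A; mL_B] = S·[w00; w01] and [mR_A; mR_B] = S·[w10; w11]:
  w00 = 1/2, w01 = -1, w10 = -1, w11 = -1/2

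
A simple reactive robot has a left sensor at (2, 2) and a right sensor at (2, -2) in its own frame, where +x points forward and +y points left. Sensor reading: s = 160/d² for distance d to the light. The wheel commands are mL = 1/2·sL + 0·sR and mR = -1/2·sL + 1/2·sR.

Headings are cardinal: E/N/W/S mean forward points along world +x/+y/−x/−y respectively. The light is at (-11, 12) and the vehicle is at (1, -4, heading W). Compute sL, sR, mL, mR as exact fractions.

20/53 20/37 10/53 160/1961

left sensor world pos  = (-1, -6); dL² = 424
right sensor world pos = (-1, -2); dR² = 296
sL = 160/424 = 20/53
sR = 160/296 = 20/37
mL = 1/2·sL + 0·sR = 10/53
mR = -1/2·sL + 1/2·sR = 160/1961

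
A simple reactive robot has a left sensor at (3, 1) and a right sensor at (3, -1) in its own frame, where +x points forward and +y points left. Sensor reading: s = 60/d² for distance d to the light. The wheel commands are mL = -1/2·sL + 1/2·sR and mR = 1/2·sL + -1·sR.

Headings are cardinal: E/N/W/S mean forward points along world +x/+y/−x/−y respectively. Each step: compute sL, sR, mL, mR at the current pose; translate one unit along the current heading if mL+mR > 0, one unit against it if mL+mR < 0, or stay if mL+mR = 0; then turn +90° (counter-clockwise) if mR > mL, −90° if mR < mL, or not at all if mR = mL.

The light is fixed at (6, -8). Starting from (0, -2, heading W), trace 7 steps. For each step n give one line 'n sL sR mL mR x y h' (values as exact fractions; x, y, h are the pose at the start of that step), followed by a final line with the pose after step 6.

n=0: pose=(0,-2,W); sL=30/53, sR=6/13; mL=-36/689, mR=-123/689; mL+mR=-3/13 → advance -1; mR−mL=-87/689 → turn -1·90°
n=1: pose=(1,-2,N); sL=20/39, sR=60/97; mL=200/3783, mR=-1370/3783; mL+mR=-30/97 → advance -1; mR−mL=-1570/3783 → turn -1·90°
n=2: pose=(1,-3,E); sL=3/2, sR=3; mL=3/4, mR=-9/4; mL+mR=-3/2 → advance -1; mR−mL=-3 → turn -1·90°
n=3: pose=(0,-3,S); sL=60/29, sR=60/53; mL=-720/1537, mR=-150/1537; mL+mR=-30/53 → advance -1; mR−mL=570/1537 → turn +1·90°
n=4: pose=(0,-2,E); sL=30/29, sR=30/17; mL=180/493, mR=-615/493; mL+mR=-15/17 → advance -1; mR−mL=-795/493 → turn -1·90°
n=5: pose=(-1,-2,S); sL=4/3, sR=60/73; mL=-56/219, mR=-34/219; mL+mR=-30/73 → advance -1; mR−mL=22/219 → turn +1·90°
n=6: pose=(-1,-1,E); sL=3/4, sR=15/13; mL=21/104, mR=-81/104; mL+mR=-15/26 → advance -1; mR−mL=-51/52 → turn -1·90°

0 30/53 6/13 -36/689 -123/689 0 -2 W
1 20/39 60/97 200/3783 -1370/3783 1 -2 N
2 3/2 3 3/4 -9/4 1 -3 E
3 60/29 60/53 -720/1537 -150/1537 0 -3 S
4 30/29 30/17 180/493 -615/493 0 -2 E
5 4/3 60/73 -56/219 -34/219 -1 -2 S
6 3/4 15/13 21/104 -81/104 -1 -1 E
final -2 -1 S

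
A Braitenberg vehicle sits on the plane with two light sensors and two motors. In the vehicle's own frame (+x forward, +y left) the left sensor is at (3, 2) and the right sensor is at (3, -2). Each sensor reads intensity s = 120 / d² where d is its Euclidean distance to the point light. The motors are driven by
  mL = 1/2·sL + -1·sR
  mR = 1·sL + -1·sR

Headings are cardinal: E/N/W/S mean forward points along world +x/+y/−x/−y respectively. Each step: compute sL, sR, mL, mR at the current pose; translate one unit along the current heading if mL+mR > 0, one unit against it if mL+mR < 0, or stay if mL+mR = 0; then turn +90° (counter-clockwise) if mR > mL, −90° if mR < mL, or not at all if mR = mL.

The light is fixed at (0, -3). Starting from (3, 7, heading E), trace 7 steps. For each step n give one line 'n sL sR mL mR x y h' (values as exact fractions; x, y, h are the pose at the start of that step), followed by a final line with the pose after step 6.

n=0: pose=(3,7,E); sL=2/3, sR=6/5; mL=-13/15, mR=-8/15; mL+mR=-7/5 → advance -1; mR−mL=1/3 → turn +1·90°
n=1: pose=(2,7,N); sL=120/169, sR=24/37; mL=-1836/6253, mR=384/6253; mL+mR=-1452/6253 → advance -1; mR−mL=60/169 → turn +1·90°
n=2: pose=(2,6,W); sL=12/5, sR=60/61; mL=66/305, mR=432/305; mL+mR=498/305 → advance +1; mR−mL=6/5 → turn +1·90°
n=3: pose=(1,6,S); sL=8/3, sR=120/37; mL=-212/111, mR=-64/111; mL+mR=-92/37 → advance -1; mR−mL=4/3 → turn +1·90°
n=4: pose=(1,7,E); sL=3/4, sR=3/2; mL=-9/8, mR=-3/4; mL+mR=-15/8 → advance -1; mR−mL=3/8 → turn +1·90°
n=5: pose=(0,7,N); sL=120/173, sR=120/173; mL=-60/173, mR=0; mL+mR=-60/173 → advance -1; mR−mL=60/173 → turn +1·90°
n=6: pose=(0,6,W); sL=60/29, sR=12/13; mL=42/377, mR=432/377; mL+mR=474/377 → advance +1; mR−mL=30/29 → turn +1·90°

0 2/3 6/5 -13/15 -8/15 3 7 E
1 120/169 24/37 -1836/6253 384/6253 2 7 N
2 12/5 60/61 66/305 432/305 2 6 W
3 8/3 120/37 -212/111 -64/111 1 6 S
4 3/4 3/2 -9/8 -3/4 1 7 E
5 120/173 120/173 -60/173 0 0 7 N
6 60/29 12/13 42/377 432/377 0 6 W
final -1 6 S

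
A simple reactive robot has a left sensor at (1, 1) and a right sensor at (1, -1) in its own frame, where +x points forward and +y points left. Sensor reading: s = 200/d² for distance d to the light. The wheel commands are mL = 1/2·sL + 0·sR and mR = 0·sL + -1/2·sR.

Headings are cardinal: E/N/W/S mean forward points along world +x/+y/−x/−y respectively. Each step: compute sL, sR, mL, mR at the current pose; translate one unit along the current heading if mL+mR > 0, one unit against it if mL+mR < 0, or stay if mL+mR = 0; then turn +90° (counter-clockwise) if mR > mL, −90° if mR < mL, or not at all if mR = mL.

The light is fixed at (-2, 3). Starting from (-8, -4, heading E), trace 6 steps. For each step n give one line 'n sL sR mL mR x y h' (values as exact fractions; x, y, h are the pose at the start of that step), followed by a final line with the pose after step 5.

n=0: pose=(-8,-4,E); sL=200/61, sR=200/89; mL=100/61, mR=-100/89; mL+mR=2800/5429 → advance +1; mR−mL=-15000/5429 → turn -1·90°
n=1: pose=(-7,-4,S); sL=5/2, sR=2; mL=5/4, mR=-1; mL+mR=1/4 → advance +1; mR−mL=-9/4 → turn -1·90°
n=2: pose=(-7,-5,W); sL=200/117, sR=40/17; mL=100/117, mR=-20/17; mL+mR=-640/1989 → advance -1; mR−mL=-4040/1989 → turn -1·90°
n=3: pose=(-6,-5,N); sL=100/37, sR=100/29; mL=50/37, mR=-50/29; mL+mR=-400/1073 → advance -1; mR−mL=-3300/1073 → turn -1·90°
n=4: pose=(-6,-6,E); sL=200/73, sR=200/109; mL=100/73, mR=-100/109; mL+mR=3600/7957 → advance +1; mR−mL=-18200/7957 → turn -1·90°
n=5: pose=(-5,-6,S); sL=25/13, sR=50/29; mL=25/26, mR=-25/29; mL+mR=75/754 → advance +1; mR−mL=-1375/754 → turn -1·90°

0 200/61 200/89 100/61 -100/89 -8 -4 E
1 5/2 2 5/4 -1 -7 -4 S
2 200/117 40/17 100/117 -20/17 -7 -5 W
3 100/37 100/29 50/37 -50/29 -6 -5 N
4 200/73 200/109 100/73 -100/109 -6 -6 E
5 25/13 50/29 25/26 -25/29 -5 -6 S
final -5 -7 W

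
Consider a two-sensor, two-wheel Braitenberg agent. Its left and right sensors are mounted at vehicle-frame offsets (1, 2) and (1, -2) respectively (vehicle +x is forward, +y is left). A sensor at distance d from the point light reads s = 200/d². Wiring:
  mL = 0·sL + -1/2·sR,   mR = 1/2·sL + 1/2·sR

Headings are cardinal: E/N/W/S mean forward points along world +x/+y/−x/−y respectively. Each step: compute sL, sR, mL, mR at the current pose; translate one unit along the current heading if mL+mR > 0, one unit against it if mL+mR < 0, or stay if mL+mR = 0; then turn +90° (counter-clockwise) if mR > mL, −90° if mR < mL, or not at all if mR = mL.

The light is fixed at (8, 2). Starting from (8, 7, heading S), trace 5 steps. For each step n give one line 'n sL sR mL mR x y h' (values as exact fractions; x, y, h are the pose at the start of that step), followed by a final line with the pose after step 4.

0 10 10 -5 10 8 7 S
1 200/37 40 -20 840/37 8 6 E
2 100/13 100/17 -50/17 1500/221 9 6 N
3 200/9 200/49 -100/49 5800/441 9 7 W
4 10 10 -5 10 8 7 S
final 8 6 E

n=0: pose=(8,7,S); sL=10, sR=10; mL=-5, mR=10; mL+mR=5 → advance +1; mR−mL=15 → turn +1·90°
n=1: pose=(8,6,E); sL=200/37, sR=40; mL=-20, mR=840/37; mL+mR=100/37 → advance +1; mR−mL=1580/37 → turn +1·90°
n=2: pose=(9,6,N); sL=100/13, sR=100/17; mL=-50/17, mR=1500/221; mL+mR=50/13 → advance +1; mR−mL=2150/221 → turn +1·90°
n=3: pose=(9,7,W); sL=200/9, sR=200/49; mL=-100/49, mR=5800/441; mL+mR=100/9 → advance +1; mR−mL=6700/441 → turn +1·90°
n=4: pose=(8,7,S); sL=10, sR=10; mL=-5, mR=10; mL+mR=5 → advance +1; mR−mL=15 → turn +1·90°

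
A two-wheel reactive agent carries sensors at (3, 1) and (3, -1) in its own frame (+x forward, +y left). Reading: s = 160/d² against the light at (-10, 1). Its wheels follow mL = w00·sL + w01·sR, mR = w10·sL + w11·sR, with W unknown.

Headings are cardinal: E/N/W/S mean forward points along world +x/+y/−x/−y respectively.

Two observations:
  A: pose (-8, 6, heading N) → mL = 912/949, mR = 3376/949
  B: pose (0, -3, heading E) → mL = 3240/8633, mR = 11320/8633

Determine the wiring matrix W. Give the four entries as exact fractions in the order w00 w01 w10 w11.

-1/2 1 1 1/2

obs A: pose=(-8,6,N) → sL=32/13, sR=160/73, mL=912/949, mR=3376/949
obs B: pose=(0,-3,E) → sL=80/89, sR=80/97, mL=3240/8633, mR=11320/8633
sensor matrix S = [[32/13, 160/73], [80/89, 80/97]]; det S = 491520/8192717
solve [mL_A; mL_B] = S·[w00; w01] and [mR_A; mR_B] = S·[w10; w11]:
  w00 = -1/2, w01 = 1, w10 = 1, w11 = 1/2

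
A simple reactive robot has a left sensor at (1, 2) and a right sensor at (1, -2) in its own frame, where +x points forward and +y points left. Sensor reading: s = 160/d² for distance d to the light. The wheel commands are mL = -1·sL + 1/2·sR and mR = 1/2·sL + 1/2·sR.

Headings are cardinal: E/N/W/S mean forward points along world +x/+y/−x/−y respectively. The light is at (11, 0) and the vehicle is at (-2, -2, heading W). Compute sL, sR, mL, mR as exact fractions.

40/53 40/49 -900/2597 2040/2597

left sensor world pos  = (-3, -4); dL² = 212
right sensor world pos = (-3, 0); dR² = 196
sL = 160/212 = 40/53
sR = 160/196 = 40/49
mL = -1·sL + 1/2·sR = -900/2597
mR = 1/2·sL + 1/2·sR = 2040/2597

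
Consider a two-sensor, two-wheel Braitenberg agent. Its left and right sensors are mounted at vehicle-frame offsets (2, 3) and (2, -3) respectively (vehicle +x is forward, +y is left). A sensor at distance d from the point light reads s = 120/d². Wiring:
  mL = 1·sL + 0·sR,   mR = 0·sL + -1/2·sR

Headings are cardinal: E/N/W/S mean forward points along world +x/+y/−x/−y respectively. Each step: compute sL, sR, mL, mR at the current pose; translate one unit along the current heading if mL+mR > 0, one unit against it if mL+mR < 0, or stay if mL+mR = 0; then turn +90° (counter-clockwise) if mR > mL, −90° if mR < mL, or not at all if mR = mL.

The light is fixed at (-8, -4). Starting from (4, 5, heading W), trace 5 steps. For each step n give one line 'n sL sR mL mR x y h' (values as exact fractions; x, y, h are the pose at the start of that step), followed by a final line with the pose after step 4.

n=0: pose=(4,5,W); sL=15/17, sR=30/61; mL=15/17, mR=-15/61; mL+mR=660/1037 → advance +1; mR−mL=-1170/1037 → turn -1·90°
n=1: pose=(3,5,N); sL=24/37, sR=120/317; mL=24/37, mR=-60/317; mL+mR=5388/11729 → advance +1; mR−mL=-9828/11729 → turn -1·90°
n=2: pose=(3,6,E); sL=60/169, sR=60/109; mL=60/169, mR=-30/109; mL+mR=1470/18421 → advance +1; mR−mL=-11610/18421 → turn -1·90°
n=3: pose=(4,6,S); sL=120/289, sR=24/29; mL=120/289, mR=-12/29; mL+mR=12/8381 → advance +1; mR−mL=-6948/8381 → turn -1·90°
n=4: pose=(4,5,W); sL=15/17, sR=30/61; mL=15/17, mR=-15/61; mL+mR=660/1037 → advance +1; mR−mL=-1170/1037 → turn -1·90°

0 15/17 30/61 15/17 -15/61 4 5 W
1 24/37 120/317 24/37 -60/317 3 5 N
2 60/169 60/109 60/169 -30/109 3 6 E
3 120/289 24/29 120/289 -12/29 4 6 S
4 15/17 30/61 15/17 -15/61 4 5 W
final 3 5 N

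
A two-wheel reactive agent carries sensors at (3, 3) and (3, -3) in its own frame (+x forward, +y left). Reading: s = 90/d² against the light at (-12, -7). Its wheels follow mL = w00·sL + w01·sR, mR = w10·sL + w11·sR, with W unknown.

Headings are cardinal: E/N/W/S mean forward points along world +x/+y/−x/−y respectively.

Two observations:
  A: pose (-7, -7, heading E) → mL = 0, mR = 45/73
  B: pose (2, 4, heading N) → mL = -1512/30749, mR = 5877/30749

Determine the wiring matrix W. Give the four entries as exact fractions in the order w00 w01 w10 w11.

-1/2 1/2 1 -1/2

obs A: pose=(-7,-7,E) → sL=90/73, sR=90/73, mL=0, mR=45/73
obs B: pose=(2,4,N) → sL=90/317, sR=18/97, mL=-1512/30749, mR=5877/30749
sensor matrix S = [[90/73, 90/73], [90/317, 18/97]]; det S = -272160/2244677
solve [mL_A; mL_B] = S·[w00; w01] and [mR_A; mR_B] = S·[w10; w11]:
  w00 = -1/2, w01 = 1/2, w10 = 1, w11 = -1/2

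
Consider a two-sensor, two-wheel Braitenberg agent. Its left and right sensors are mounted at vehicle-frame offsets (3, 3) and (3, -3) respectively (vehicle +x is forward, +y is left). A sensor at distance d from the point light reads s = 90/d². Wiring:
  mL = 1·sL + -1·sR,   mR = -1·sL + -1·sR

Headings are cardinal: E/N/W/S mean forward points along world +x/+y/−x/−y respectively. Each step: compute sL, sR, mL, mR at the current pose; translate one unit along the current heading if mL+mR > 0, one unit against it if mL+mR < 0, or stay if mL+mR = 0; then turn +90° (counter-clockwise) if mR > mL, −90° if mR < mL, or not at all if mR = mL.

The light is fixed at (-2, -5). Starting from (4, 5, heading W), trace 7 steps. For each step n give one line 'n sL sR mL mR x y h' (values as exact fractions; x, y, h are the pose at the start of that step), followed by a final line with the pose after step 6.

0 45/29 45/89 2700/2581 -5310/2581 4 5 W
1 18/37 90/269 1512/9953 -8172/9953 5 5 N
2 45/122 45/68 -1215/4148 -4275/4148 5 4 E
3 10/13 2 -16/13 -36/13 4 4 S
4 45/29 45/89 2700/2581 -5310/2581 4 5 W
5 18/37 90/269 1512/9953 -8172/9953 5 5 N
6 45/122 45/68 -1215/4148 -4275/4148 5 4 E
final 4 4 S

n=0: pose=(4,5,W); sL=45/29, sR=45/89; mL=2700/2581, mR=-5310/2581; mL+mR=-90/89 → advance -1; mR−mL=-90/29 → turn -1·90°
n=1: pose=(5,5,N); sL=18/37, sR=90/269; mL=1512/9953, mR=-8172/9953; mL+mR=-180/269 → advance -1; mR−mL=-36/37 → turn -1·90°
n=2: pose=(5,4,E); sL=45/122, sR=45/68; mL=-1215/4148, mR=-4275/4148; mL+mR=-45/34 → advance -1; mR−mL=-45/61 → turn -1·90°
n=3: pose=(4,4,S); sL=10/13, sR=2; mL=-16/13, mR=-36/13; mL+mR=-4 → advance -1; mR−mL=-20/13 → turn -1·90°
n=4: pose=(4,5,W); sL=45/29, sR=45/89; mL=2700/2581, mR=-5310/2581; mL+mR=-90/89 → advance -1; mR−mL=-90/29 → turn -1·90°
n=5: pose=(5,5,N); sL=18/37, sR=90/269; mL=1512/9953, mR=-8172/9953; mL+mR=-180/269 → advance -1; mR−mL=-36/37 → turn -1·90°
n=6: pose=(5,4,E); sL=45/122, sR=45/68; mL=-1215/4148, mR=-4275/4148; mL+mR=-45/34 → advance -1; mR−mL=-45/61 → turn -1·90°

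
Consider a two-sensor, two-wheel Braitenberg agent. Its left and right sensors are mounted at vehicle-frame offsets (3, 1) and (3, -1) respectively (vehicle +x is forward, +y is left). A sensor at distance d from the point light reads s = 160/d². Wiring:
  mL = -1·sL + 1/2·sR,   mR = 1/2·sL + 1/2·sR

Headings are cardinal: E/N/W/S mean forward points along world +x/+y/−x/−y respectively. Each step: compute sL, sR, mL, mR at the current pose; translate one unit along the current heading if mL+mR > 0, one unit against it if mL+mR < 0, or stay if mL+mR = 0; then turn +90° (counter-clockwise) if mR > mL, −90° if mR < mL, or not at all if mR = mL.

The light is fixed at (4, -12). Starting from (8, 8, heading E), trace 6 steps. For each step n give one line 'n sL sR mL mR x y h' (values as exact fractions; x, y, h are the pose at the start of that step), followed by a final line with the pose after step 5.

n=0: pose=(8,8,E); sL=16/49, sR=16/41; mL=-264/2009, mR=720/2009; mL+mR=456/2009 → advance +1; mR−mL=24/49 → turn +1·90°
n=1: pose=(9,8,N); sL=32/109, sR=32/113; mL=-1872/12317, mR=3552/12317; mL+mR=1680/12317 → advance +1; mR−mL=48/109 → turn +1·90°
n=2: pose=(9,9,W); sL=40/101, sR=20/61; mL=-1430/6161, mR=2230/6161; mL+mR=800/6161 → advance +1; mR−mL=60/101 → turn +1·90°
n=3: pose=(8,9,S); sL=160/349, sR=160/333; mL=-25360/116217, mR=54560/116217; mL+mR=29200/116217 → advance +1; mR−mL=240/349 → turn +1·90°
n=4: pose=(8,8,E); sL=16/49, sR=16/41; mL=-264/2009, mR=720/2009; mL+mR=456/2009 → advance +1; mR−mL=24/49 → turn +1·90°
n=5: pose=(9,8,N); sL=32/109, sR=32/113; mL=-1872/12317, mR=3552/12317; mL+mR=1680/12317 → advance +1; mR−mL=48/109 → turn +1·90°

0 16/49 16/41 -264/2009 720/2009 8 8 E
1 32/109 32/113 -1872/12317 3552/12317 9 8 N
2 40/101 20/61 -1430/6161 2230/6161 9 9 W
3 160/349 160/333 -25360/116217 54560/116217 8 9 S
4 16/49 16/41 -264/2009 720/2009 8 8 E
5 32/109 32/113 -1872/12317 3552/12317 9 8 N
final 9 9 W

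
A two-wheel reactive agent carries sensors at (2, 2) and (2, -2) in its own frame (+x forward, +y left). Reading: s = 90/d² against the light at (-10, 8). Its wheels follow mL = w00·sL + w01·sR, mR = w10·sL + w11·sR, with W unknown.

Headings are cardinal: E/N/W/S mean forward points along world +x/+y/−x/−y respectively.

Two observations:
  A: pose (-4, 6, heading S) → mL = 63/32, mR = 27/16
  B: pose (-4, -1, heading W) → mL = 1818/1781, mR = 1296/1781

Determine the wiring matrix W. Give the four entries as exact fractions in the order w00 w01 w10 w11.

1/2 1/2 -1 1

obs A: pose=(-4,6,S) → sL=9/8, sR=45/16, mL=63/32, mR=27/16
obs B: pose=(-4,-1,W) → sL=90/137, sR=18/13, mL=1818/1781, mR=1296/1781
sensor matrix S = [[9/8, 45/16], [90/137, 18/13]]; det S = -4131/14248
solve [mL_A; mL_B] = S·[w00; w01] and [mR_A; mR_B] = S·[w10; w11]:
  w00 = 1/2, w01 = 1/2, w10 = -1, w11 = 1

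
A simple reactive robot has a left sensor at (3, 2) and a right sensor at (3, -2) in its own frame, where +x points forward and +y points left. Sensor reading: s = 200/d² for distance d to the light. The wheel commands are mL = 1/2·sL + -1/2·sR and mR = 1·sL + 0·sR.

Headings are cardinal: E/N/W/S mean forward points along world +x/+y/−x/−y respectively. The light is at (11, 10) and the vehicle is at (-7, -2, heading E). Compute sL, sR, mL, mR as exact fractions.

8/13 200/421 384/5473 8/13

left sensor world pos  = (-4, 0); dL² = 325
right sensor world pos = (-4, -4); dR² = 421
sL = 200/325 = 8/13
sR = 200/421 = 200/421
mL = 1/2·sL + -1/2·sR = 384/5473
mR = 1·sL + 0·sR = 8/13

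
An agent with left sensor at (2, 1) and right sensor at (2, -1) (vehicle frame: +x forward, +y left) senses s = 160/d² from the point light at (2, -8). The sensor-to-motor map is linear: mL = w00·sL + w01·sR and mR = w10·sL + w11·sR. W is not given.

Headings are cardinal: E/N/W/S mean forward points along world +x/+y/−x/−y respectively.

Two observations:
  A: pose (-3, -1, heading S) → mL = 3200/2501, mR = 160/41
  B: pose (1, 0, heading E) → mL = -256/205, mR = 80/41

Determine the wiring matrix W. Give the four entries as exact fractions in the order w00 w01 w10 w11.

1 -1 1 0

obs A: pose=(-3,-1,S) → sL=160/41, sR=160/61, mL=3200/2501, mR=160/41
obs B: pose=(1,0,E) → sL=80/41, sR=16/5, mL=-256/205, mR=80/41
sensor matrix S = [[160/41, 160/61], [80/41, 16/5]]; det S = 18432/2501
solve [mL_A; mL_B] = S·[w00; w01] and [mR_A; mR_B] = S·[w10; w11]:
  w00 = 1, w01 = -1, w10 = 1, w11 = 0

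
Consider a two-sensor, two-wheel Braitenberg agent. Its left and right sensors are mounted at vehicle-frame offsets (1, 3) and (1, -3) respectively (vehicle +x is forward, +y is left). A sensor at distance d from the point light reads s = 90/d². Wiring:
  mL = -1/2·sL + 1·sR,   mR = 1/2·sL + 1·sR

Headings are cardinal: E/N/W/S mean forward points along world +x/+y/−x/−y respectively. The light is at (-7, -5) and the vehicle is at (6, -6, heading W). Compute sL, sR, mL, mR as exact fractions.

9/16 45/74 387/1184 1053/1184

left sensor world pos  = (5, -9); dL² = 160
right sensor world pos = (5, -3); dR² = 148
sL = 90/160 = 9/16
sR = 90/148 = 45/74
mL = -1/2·sL + 1·sR = 387/1184
mR = 1/2·sL + 1·sR = 1053/1184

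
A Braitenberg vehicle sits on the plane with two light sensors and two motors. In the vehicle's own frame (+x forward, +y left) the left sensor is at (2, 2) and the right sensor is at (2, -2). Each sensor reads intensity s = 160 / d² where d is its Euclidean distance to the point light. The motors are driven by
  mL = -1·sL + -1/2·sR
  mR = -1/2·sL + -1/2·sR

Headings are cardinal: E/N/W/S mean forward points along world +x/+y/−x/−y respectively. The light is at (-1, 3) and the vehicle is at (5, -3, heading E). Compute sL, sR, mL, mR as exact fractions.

left sensor world pos  = (7, -1); dL² = 80
right sensor world pos = (7, -5); dR² = 128
sL = 160/80 = 2
sR = 160/128 = 5/4
mL = -1·sL + -1/2·sR = -21/8
mR = -1/2·sL + -1/2·sR = -13/8

2 5/4 -21/8 -13/8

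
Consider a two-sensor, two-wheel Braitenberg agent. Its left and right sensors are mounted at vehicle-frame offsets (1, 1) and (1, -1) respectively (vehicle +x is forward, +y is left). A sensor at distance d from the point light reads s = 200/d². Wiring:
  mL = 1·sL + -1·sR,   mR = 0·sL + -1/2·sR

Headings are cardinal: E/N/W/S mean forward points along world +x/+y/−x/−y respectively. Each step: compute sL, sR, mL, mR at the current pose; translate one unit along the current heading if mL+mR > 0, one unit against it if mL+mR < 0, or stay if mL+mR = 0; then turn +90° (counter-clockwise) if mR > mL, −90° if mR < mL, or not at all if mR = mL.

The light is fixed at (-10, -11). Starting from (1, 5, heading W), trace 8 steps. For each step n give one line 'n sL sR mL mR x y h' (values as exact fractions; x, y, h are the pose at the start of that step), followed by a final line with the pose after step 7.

0 8/13 200/389 512/5057 -100/389 1 5 W
1 20/41 100/229 480/9389 -50/229 2 5 N
2 8/17 40/73 -96/1241 -20/73 2 4 E
3 10/17 25/37 -55/629 -25/74 1 4 S
4 8/13 200/389 512/5057 -100/389 1 5 W
5 20/41 100/229 480/9389 -50/229 2 5 N
6 8/17 40/73 -96/1241 -20/73 2 4 E
7 10/17 25/37 -55/629 -25/74 1 4 S
final 1 5 W

n=0: pose=(1,5,W); sL=8/13, sR=200/389; mL=512/5057, mR=-100/389; mL+mR=-788/5057 → advance -1; mR−mL=-1812/5057 → turn -1·90°
n=1: pose=(2,5,N); sL=20/41, sR=100/229; mL=480/9389, mR=-50/229; mL+mR=-1570/9389 → advance -1; mR−mL=-2530/9389 → turn -1·90°
n=2: pose=(2,4,E); sL=8/17, sR=40/73; mL=-96/1241, mR=-20/73; mL+mR=-436/1241 → advance -1; mR−mL=-244/1241 → turn -1·90°
n=3: pose=(1,4,S); sL=10/17, sR=25/37; mL=-55/629, mR=-25/74; mL+mR=-535/1258 → advance -1; mR−mL=-315/1258 → turn -1·90°
n=4: pose=(1,5,W); sL=8/13, sR=200/389; mL=512/5057, mR=-100/389; mL+mR=-788/5057 → advance -1; mR−mL=-1812/5057 → turn -1·90°
n=5: pose=(2,5,N); sL=20/41, sR=100/229; mL=480/9389, mR=-50/229; mL+mR=-1570/9389 → advance -1; mR−mL=-2530/9389 → turn -1·90°
n=6: pose=(2,4,E); sL=8/17, sR=40/73; mL=-96/1241, mR=-20/73; mL+mR=-436/1241 → advance -1; mR−mL=-244/1241 → turn -1·90°
n=7: pose=(1,4,S); sL=10/17, sR=25/37; mL=-55/629, mR=-25/74; mL+mR=-535/1258 → advance -1; mR−mL=-315/1258 → turn -1·90°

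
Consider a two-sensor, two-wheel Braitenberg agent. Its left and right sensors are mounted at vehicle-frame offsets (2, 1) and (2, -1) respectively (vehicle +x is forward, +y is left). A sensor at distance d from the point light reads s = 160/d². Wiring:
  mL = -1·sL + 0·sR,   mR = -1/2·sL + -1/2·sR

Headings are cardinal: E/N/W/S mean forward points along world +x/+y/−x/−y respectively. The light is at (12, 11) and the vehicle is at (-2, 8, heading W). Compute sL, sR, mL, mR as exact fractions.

left sensor world pos  = (-4, 7); dL² = 272
right sensor world pos = (-4, 9); dR² = 260
sL = 160/272 = 10/17
sR = 160/260 = 8/13
mL = -1·sL + 0·sR = -10/17
mR = -1/2·sL + -1/2·sR = -133/221

10/17 8/13 -10/17 -133/221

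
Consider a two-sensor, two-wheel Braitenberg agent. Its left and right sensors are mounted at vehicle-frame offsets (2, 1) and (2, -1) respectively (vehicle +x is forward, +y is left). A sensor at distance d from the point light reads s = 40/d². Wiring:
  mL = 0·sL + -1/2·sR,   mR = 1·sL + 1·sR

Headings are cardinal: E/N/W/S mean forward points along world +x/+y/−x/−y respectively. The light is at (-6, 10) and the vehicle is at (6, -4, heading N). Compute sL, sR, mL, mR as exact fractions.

left sensor world pos  = (5, -2); dL² = 265
right sensor world pos = (7, -2); dR² = 313
sL = 40/265 = 8/53
sR = 40/313 = 40/313
mL = 0·sL + -1/2·sR = -20/313
mR = 1·sL + 1·sR = 4624/16589

8/53 40/313 -20/313 4624/16589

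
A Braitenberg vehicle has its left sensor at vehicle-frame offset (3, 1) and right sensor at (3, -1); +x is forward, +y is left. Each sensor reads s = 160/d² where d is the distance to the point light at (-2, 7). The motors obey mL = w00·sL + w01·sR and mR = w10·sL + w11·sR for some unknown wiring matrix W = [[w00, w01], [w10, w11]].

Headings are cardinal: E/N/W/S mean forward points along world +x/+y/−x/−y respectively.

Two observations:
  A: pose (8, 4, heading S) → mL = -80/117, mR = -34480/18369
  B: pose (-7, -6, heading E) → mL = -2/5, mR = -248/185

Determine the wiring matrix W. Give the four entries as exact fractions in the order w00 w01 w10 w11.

obs A: pose=(8,4,S) → sL=160/157, sR=160/117, mL=-80/117, mR=-34480/18369
obs B: pose=(-7,-6,E) → sL=40/37, sR=4/5, mL=-2/5, mR=-248/185
sensor matrix S = [[160/157, 160/117], [40/37, 4/5]]; det S = -450688/679653
solve [mL_A; mL_B] = S·[w00; w01] and [mR_A; mR_B] = S·[w10; w11]:
  w00 = 0, w01 = -1/2, w10 = -1/2, w11 = -1

0 -1/2 -1/2 -1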